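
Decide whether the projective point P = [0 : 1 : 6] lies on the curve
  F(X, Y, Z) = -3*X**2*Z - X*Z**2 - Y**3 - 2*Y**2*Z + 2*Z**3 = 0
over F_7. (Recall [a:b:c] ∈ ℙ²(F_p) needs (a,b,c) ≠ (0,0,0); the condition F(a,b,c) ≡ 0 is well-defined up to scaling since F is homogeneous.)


F(0,1,6) ≡ 6 (mod 7); P is NOT on the curve.

Evaluate F(0, 1, 6) term-by-term (mod 7).
  -3*X**2*Z ↦ -3·0·1·6 = 0
  -X*Z**2 ↦ -1·0·1·36 = 0
  -Y**3 ↦ -1·1·1·1 = -1
  -2*Y**2*Z ↦ -2·1·1·6 = -12
  2*Z**3 ↦ 2·1·1·216 = 432
Sum: F(0, 1, 6) = (0) + (0) + (-1) + (-12) + (432) = 419.
Reducing mod 7: 419 ≡ 6 (mod 7).
Since F(a, b, c) ≡ 6 ≠ 0 (mod 7), P does NOT lie on the curve.


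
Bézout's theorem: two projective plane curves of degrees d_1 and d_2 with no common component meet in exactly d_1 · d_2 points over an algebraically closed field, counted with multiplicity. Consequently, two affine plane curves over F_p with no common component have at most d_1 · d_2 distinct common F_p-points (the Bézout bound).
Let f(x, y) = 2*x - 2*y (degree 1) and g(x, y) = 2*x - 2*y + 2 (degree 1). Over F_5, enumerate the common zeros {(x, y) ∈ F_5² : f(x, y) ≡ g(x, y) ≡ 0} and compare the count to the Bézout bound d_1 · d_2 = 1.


Common zeros: ∅; count = 0; Bézout bound = 1.

deg(f) = 1, deg(g) = 1, so Bézout bound = 1.
Scan x ∈ F_5. For each x, list the y ∈ F_5 with f(x, y) ≡ 0 and those with g(x, y) ≡ 0 (mod 5); the common zeros in that column are the intersection.
  x = 0: f ≡ 0 at y ∈ {0}; g ≡ 0 at y ∈ {1}; common: ∅.
  x = 1: f ≡ 0 at y ∈ {1}; g ≡ 0 at y ∈ {2}; common: ∅.
  x = 2: f ≡ 0 at y ∈ {2}; g ≡ 0 at y ∈ {3}; common: ∅.
  x = 3: f ≡ 0 at y ∈ {3}; g ≡ 0 at y ∈ {4}; common: ∅.
  x = 4: f ≡ 0 at y ∈ {4}; g ≡ 0 at y ∈ {0}; common: ∅.
Collecting: common zeros = ∅, so the count is 0.
Comparison with the Bézout bound: 0 ≤ 1 = deg(f)·deg(g), as expected for curves with no common component (the affine F_5-count falls short of the bound because intersections may lie at infinity, over extension fields, or carry multiplicity).


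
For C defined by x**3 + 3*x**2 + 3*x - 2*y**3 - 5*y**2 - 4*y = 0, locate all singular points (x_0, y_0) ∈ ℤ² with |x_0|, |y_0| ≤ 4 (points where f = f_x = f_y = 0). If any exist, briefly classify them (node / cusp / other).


Singular points: {(-1, -1)}; classification: cusp.

Compute partial derivatives:
  f_x = 3*x**2 + 6*x + 3.
  f_y = -6*y**2 - 10*y - 4.
Scan x_0 ∈ {−4, ..., 4}. For each x_0, f_y(x_0, y) is a polynomial in y; find its integer roots y ∈ {−4, ..., 4}, then test f_x and f at those candidates.
  x = -4: f_y(-4, y) = -6*y**2 - 10*y - 4; vanishes at y ∈ {-1}. (-4, -1): f_x = 27 ≠ 0.
  x = -3: f_y(-3, y) = -6*y**2 - 10*y - 4; vanishes at y ∈ {-1}. (-3, -1): f_x = 12 ≠ 0.
  x = -2: f_y(-2, y) = -6*y**2 - 10*y - 4; vanishes at y ∈ {-1}. (-2, -1): f_x = 3 ≠ 0.
  x = -1: f_y(-1, y) = -6*y**2 - 10*y - 4; vanishes at y ∈ {-1}. (-1, -1): f_x = 0, f = 0 — SINGULAR.
  x = 0: f_y(0, y) = -6*y**2 - 10*y - 4; vanishes at y ∈ {-1}. (0, -1): f_x = 3 ≠ 0.
  x = 1: f_y(1, y) = -6*y**2 - 10*y - 4; vanishes at y ∈ {-1}. (1, -1): f_x = 12 ≠ 0.
  x = 2: f_y(2, y) = -6*y**2 - 10*y - 4; vanishes at y ∈ {-1}. (2, -1): f_x = 27 ≠ 0.
  x = 3: f_y(3, y) = -6*y**2 - 10*y - 4; vanishes at y ∈ {-1}. (3, -1): f_x = 48 ≠ 0.
  x = 4: f_y(4, y) = -6*y**2 - 10*y - 4; vanishes at y ∈ {-1}. (4, -1): f_x = 75 ≠ 0.
Only singular point on the grid: (-1, -1).
Classify: substitute x = -1 + u, y = -1 + v and expand: f = u**3 - 2*v**3 + v**2.
No constant or linear terms (consistent with a singular point). Quadratic part: v**2. Cubic part: u**3 - 2*v**3.
The quadratic part v**2 is a perfect square, so there is a single (double) tangent line v = 0, i.e. y = -1. Restricting the cubic part to that line (v = 0) leaves u**3 ≠ 0, so f is not divisible by v and the branch is v² ≈ -u**3 to lowest order — this is a cusp.
Classification: cusp.


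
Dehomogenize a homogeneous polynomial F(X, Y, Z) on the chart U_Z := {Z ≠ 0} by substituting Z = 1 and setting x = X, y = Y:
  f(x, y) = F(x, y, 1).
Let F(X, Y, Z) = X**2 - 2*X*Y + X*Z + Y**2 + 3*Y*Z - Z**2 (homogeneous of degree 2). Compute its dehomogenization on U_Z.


f(x, y) = x**2 - 2*x*y + x + y**2 + 3*y - 1

On U_Z we set Z = 1. Each monomial c·X^i·Y^j·Z^k in F becomes c·x^i·y^j·1^k = c·x^i·y^j.
Substituting Z = 1: F(X, Y, 1) = x**2 - 2*x*y + x + y**2 + 3*y - 1.
Note: deg(f) ≤ deg(F) = 2; strict inequality happens when F is divisible by Z (lost terms).


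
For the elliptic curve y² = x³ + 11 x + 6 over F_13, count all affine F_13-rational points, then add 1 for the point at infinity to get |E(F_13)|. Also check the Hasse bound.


Affine points = {(2, 6), (2, 7), (3, 1), (3, 12), (4, 6), (4, 7), (5, 2), (5, 11), (7, 6), (7, 7)}; affine count = 10; |E(F_13)| = 11.

Discriminant check: Δ ∝ 4a³ + 27b² = 4·11³ + 27·6² = 4·1331 + 27·36 ≡ 4 (mod 13). Nonzero ⇒ E is nonsingular.
For each x ∈ F_13, compute rhs = x³ + 11·x + 6 mod 13, then count y ∈ F_13 with y² ≡ rhs.
  x = 0: rhs = 6, matching y values: none (0 points).
  x = 1: rhs = 5, matching y values: none (0 points).
  x = 2: rhs = 10, matching y values: 6, 7 (2 points).
  x = 3: rhs = 1, matching y values: 1, 12 (2 points).
  x = 4: rhs = 10, matching y values: 6, 7 (2 points).
  x = 5: rhs = 4, matching y values: 2, 11 (2 points).
  x = 6: rhs = 2, matching y values: none (0 points).
  x = 7: rhs = 10, matching y values: 6, 7 (2 points).
  x = 8: rhs = 8, matching y values: none (0 points).
  x = 9: rhs = 2, matching y values: none (0 points).
  x = 10: rhs = 11, matching y values: none (0 points).
  x = 11: rhs = 2, matching y values: none (0 points).
  x = 12: rhs = 7, matching y values: none (0 points).
Total affine count: 10.
Full point count |E(F_13)| = 10 + 1 = 11.
Hasse bound: |11 − (13+1)| = |-3| = 3 ≤ 2√13 ≈ 7.2111 ✓.


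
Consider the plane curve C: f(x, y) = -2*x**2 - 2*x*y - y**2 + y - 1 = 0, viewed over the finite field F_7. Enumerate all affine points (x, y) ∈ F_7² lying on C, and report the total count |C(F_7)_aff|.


Affine F_7-points: {(0, 3), (0, 5), (2, 5), (2, 6), (4, 3), (4, 4), (6, 4), (6, 6)}; count = 8.

For each of the 49 pairs (x, y) ∈ F_7², evaluate f(x, y) mod 7. Record the zeros.
  x = 0: [0↦6, 1↦6, 2↦4, 3↦0, 4↦1, 5↦0, 6↦4]  zeros at y ∈ {3, 5}
  x = 1: [0↦4, 1↦2, 2↦5, 3↦6, 4↦5, 5↦2, 6↦4]  zeros at y ∈ ∅
  x = 2: [0↦5, 1↦1, 2↦2, 3↦1, 4↦5, 5↦0, 6↦0]  zeros at y ∈ {5, 6}
  x = 3: [0↦2, 1↦3, 2↦2, 3↦6, 4↦1, 5↦1, 6↦6]  zeros at y ∈ ∅
  x = 4: [0↦2, 1↦1, 2↦5, 3↦0, 4↦0, 5↦5, 6↦1]  zeros at y ∈ {3, 4}
  x = 5: [0↦5, 1↦2, 2↦4, 3↦4, 4↦2, 5↦5, 6↦6]  zeros at y ∈ ∅
  x = 6: [0↦4, 1↦6, 2↦6, 3↦4, 4↦0, 5↦1, 6↦0]  zeros at y ∈ {4, 6}
Collecting zeros: affine points = {(0, 3), (0, 5), (2, 5), (2, 6), (4, 3), (4, 4), (6, 4), (6, 6)}.
Total count |C(F_7)_aff| = 8.


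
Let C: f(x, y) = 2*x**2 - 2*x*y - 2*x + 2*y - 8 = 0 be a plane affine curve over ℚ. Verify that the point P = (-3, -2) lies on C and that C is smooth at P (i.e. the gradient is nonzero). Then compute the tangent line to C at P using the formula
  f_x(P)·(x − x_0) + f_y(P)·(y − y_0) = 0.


Tangent line at P: -10*x + 8*y - 14 = 0.

Step 1: f(-3, -2) = 0, so P lies on C.
Step 2: partial derivatives
  f_x(x, y) = 4*x - 2*y - 2, f_y(x, y) = 2 - 2*x.
  f_x(P) = -10, f_y(P) = 8 (gradient nonzero, so P is smooth).
Step 3: tangent line at P: -10·(x − -3) + 8·(y − -2) = 0.
Expanding: -10*x + 8*y - 14 = 0.


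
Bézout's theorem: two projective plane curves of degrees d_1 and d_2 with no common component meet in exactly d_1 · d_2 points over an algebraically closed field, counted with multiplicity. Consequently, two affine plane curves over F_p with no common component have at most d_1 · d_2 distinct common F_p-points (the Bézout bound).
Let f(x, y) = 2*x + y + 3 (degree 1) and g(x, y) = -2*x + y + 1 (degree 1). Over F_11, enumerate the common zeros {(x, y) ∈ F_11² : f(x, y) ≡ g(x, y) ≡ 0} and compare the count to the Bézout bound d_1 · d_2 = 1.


Common zeros: {(5, 9)}; count = 1; Bézout bound = 1.

deg(f) = 1, deg(g) = 1, so Bézout bound = 1.
Scan x ∈ F_11. For each x, list the y ∈ F_11 with f(x, y) ≡ 0 and those with g(x, y) ≡ 0 (mod 11); the common zeros in that column are the intersection.
  x = 0: f ≡ 0 at y ∈ {8}; g ≡ 0 at y ∈ {10}; common: ∅.
  x = 1: f ≡ 0 at y ∈ {6}; g ≡ 0 at y ∈ {1}; common: ∅.
  x = 2: f ≡ 0 at y ∈ {4}; g ≡ 0 at y ∈ {3}; common: ∅.
  x = 3: f ≡ 0 at y ∈ {2}; g ≡ 0 at y ∈ {5}; common: ∅.
  x = 4: f ≡ 0 at y ∈ {0}; g ≡ 0 at y ∈ {7}; common: ∅.
  x = 5: f ≡ 0 at y ∈ {9}; g ≡ 0 at y ∈ {9}; common: {9}.
  x = 6: f ≡ 0 at y ∈ {7}; g ≡ 0 at y ∈ {0}; common: ∅.
  x = 7: f ≡ 0 at y ∈ {5}; g ≡ 0 at y ∈ {2}; common: ∅.
  x = 8: f ≡ 0 at y ∈ {3}; g ≡ 0 at y ∈ {4}; common: ∅.
  x = 9: f ≡ 0 at y ∈ {1}; g ≡ 0 at y ∈ {6}; common: ∅.
  x = 10: f ≡ 0 at y ∈ {10}; g ≡ 0 at y ∈ {8}; common: ∅.
Collecting: common zeros = {(5, 9)}, so the count is 1.
Comparison with the Bézout bound: 1 ≤ 1 = deg(f)·deg(g), as expected for curves with no common component (the bound is attained).


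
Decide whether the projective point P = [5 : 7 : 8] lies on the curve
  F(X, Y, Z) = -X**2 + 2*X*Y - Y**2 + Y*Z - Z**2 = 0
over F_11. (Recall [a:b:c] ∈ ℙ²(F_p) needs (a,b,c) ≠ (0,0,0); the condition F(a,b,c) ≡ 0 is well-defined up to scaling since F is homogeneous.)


F(5,7,8) ≡ 10 (mod 11); P is NOT on the curve.

Evaluate F(5, 7, 8) term-by-term (mod 11).
  -X**2 ↦ -1·25·1·1 = -25
  2*X*Y ↦ 2·5·7·1 = 70
  -Y**2 ↦ -1·1·49·1 = -49
  Y*Z ↦ 1·1·7·8 = 56
  -Z**2 ↦ -1·1·1·64 = -64
Sum: F(5, 7, 8) = (-25) + (70) + (-49) + (56) + (-64) = -12.
Reducing mod 11: -12 ≡ 10 (mod 11).
Since F(a, b, c) ≡ 10 ≠ 0 (mod 11), P does NOT lie on the curve.


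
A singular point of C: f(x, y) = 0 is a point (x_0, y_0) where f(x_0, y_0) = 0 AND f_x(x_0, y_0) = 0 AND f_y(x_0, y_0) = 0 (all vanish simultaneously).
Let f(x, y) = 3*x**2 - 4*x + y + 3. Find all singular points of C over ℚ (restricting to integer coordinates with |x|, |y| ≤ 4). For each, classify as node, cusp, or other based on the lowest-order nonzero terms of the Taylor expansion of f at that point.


No singular points in the scanned grid; C is smooth there.

Compute partial derivatives:
  f_x = 6*x - 4.
  f_y = 1.
f_y = 1 is a nonzero constant, so f_y never vanishes: no point (x, y) can satisfy f = f_x = f_y = 0. In particular no (x, y) ∈ {−4, ..., 4}² is singular; the curve is smooth.


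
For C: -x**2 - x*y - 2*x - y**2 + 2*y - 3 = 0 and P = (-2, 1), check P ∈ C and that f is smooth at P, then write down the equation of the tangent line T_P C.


Tangent line at P: x + 2*y = 0.

Step 1: f(-2, 1) = 0, so P lies on C.
Step 2: partial derivatives
  f_x(x, y) = -2*x - y - 2, f_y(x, y) = -x - 2*y + 2.
  f_x(P) = 1, f_y(P) = 2 (gradient nonzero, so P is smooth).
Step 3: tangent line at P: 1·(x − -2) + 2·(y − 1) = 0.
Expanding: x + 2*y = 0.


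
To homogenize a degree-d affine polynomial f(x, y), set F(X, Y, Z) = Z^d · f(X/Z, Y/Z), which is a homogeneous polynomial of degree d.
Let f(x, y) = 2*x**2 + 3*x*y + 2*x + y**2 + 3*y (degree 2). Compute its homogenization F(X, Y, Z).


F(X, Y, Z) = 2*X**2 + 3*X*Y + 2*X*Z + Y**2 + 3*Y*Z

deg(f) = 2.
Substitute x = X/Z, y = Y/Z into f, then multiply by Z^2.
  monomial 2·x^2·y^0 ↦ 2·X^2·Y^0·Z^0.
  monomial 3·x^1·y^1 ↦ 3·X^1·Y^1·Z^0.
  monomial 2·x^1·y^0 ↦ 2·X^1·Y^0·Z^1.
  monomial 1·x^0·y^2 ↦ 1·X^0·Y^2·Z^0.
  monomial 3·x^0·y^1 ↦ 3·X^0·Y^1·Z^1.
Collecting: F(X, Y, Z) = 2*X**2 + 3*X*Y + 2*X*Z + Y**2 + 3*Y*Z.


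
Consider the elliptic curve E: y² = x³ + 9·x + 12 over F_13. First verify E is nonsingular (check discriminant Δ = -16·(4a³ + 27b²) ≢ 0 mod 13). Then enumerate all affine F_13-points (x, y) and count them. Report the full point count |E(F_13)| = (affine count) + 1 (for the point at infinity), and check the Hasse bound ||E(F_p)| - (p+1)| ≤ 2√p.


Affine points = {(0, 5), (0, 8), (1, 3), (1, 10), (2, 5), (2, 8), (3, 1), (3, 12), (5, 0), (6, 3), (6, 10), (9, 4), (9, 9), (10, 6), (10, 7), (11, 5), (11, 8)}; affine count = 17; |E(F_13)| = 18.

Discriminant check: Δ ∝ 4a³ + 27b² = 4·9³ + 27·12² = 4·729 + 27·144 ≡ 5 (mod 13). Nonzero ⇒ E is nonsingular.
For each x ∈ F_13, compute rhs = x³ + 9·x + 12 mod 13, then count y ∈ F_13 with y² ≡ rhs.
  x = 0: rhs = 12, matching y values: 5, 8 (2 points).
  x = 1: rhs = 9, matching y values: 3, 10 (2 points).
  x = 2: rhs = 12, matching y values: 5, 8 (2 points).
  x = 3: rhs = 1, matching y values: 1, 12 (2 points).
  x = 4: rhs = 8, matching y values: none (0 points).
  x = 5: rhs = 0, matching y values: 0 (1 points).
  x = 6: rhs = 9, matching y values: 3, 10 (2 points).
  x = 7: rhs = 2, matching y values: none (0 points).
  x = 8: rhs = 11, matching y values: none (0 points).
  x = 9: rhs = 3, matching y values: 4, 9 (2 points).
  x = 10: rhs = 10, matching y values: 6, 7 (2 points).
  x = 11: rhs = 12, matching y values: 5, 8 (2 points).
  x = 12: rhs = 2, matching y values: none (0 points).
Total affine count: 17.
Full point count |E(F_13)| = 17 + 1 = 18.
Hasse bound: |18 − (13+1)| = |4| = 4 ≤ 2√13 ≈ 7.2111 ✓.


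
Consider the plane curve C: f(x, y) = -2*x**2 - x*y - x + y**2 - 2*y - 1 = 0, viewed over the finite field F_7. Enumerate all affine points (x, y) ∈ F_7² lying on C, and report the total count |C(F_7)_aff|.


Affine F_7-points: {(0, 4), (0, 5), (1, 4), (1, 6), (2, 1), (2, 3), (3, 2), (3, 3), (4, 1), (4, 5), (5, 0), (6, 2), (6, 6)}; count = 13.

For each of the 49 pairs (x, y) ∈ F_7², evaluate f(x, y) mod 7. Record the zeros.
  x = 0: [0↦6, 1↦5, 2↦6, 3↦2, 4↦0, 5↦0, 6↦2]  zeros at y ∈ {4, 5}
  x = 1: [0↦3, 1↦1, 2↦1, 3↦3, 4↦0, 5↦6, 6↦0]  zeros at y ∈ {4, 6}
  x = 2: [0↦3, 1↦0, 2↦6, 3↦0, 4↦3, 5↦1, 6↦1]  zeros at y ∈ {1, 3}
  x = 3: [0↦6, 1↦2, 2↦0, 3↦0, 4↦2, 5↦6, 6↦5]  zeros at y ∈ {2, 3}
  x = 4: [0↦5, 1↦0, 2↦4, 3↦3, 4↦4, 5↦0, 6↦5]  zeros at y ∈ {1, 5}
  x = 5: [0↦0, 1↦1, 2↦4, 3↦2, 4↦2, 5↦4, 6↦1]  zeros at y ∈ {0}
  x = 6: [0↦5, 1↦5, 2↦0, 3↦4, 4↦3, 5↦4, 6↦0]  zeros at y ∈ {2, 6}
Collecting zeros: affine points = {(0, 4), (0, 5), (1, 4), (1, 6), (2, 1), (2, 3), (3, 2), (3, 3), (4, 1), (4, 5), (5, 0), (6, 2), (6, 6)}.
Total count |C(F_7)_aff| = 13.


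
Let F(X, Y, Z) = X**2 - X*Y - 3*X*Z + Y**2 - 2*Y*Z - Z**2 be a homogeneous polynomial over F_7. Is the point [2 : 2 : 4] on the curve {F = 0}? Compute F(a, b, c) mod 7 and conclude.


F(2,2,4) ≡ 4 (mod 7); P is NOT on the curve.

Evaluate F(2, 2, 4) term-by-term (mod 7).
  X**2 ↦ 1·4·1·1 = 4
  -X*Y ↦ -1·2·2·1 = -4
  -3*X*Z ↦ -3·2·1·4 = -24
  Y**2 ↦ 1·1·4·1 = 4
  -2*Y*Z ↦ -2·1·2·4 = -16
  -Z**2 ↦ -1·1·1·16 = -16
Sum: F(2, 2, 4) = (4) + (-4) + (-24) + (4) + (-16) + (-16) = -52.
Reducing mod 7: -52 ≡ 4 (mod 7).
Since F(a, b, c) ≡ 4 ≠ 0 (mod 7), P does NOT lie on the curve.


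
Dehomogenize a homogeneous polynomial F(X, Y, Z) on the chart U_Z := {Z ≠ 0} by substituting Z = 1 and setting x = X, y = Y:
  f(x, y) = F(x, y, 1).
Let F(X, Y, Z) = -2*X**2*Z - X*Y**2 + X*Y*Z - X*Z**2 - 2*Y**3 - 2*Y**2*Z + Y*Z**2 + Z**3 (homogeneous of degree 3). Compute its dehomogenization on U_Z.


f(x, y) = -2*x**2 - x*y**2 + x*y - x - 2*y**3 - 2*y**2 + y + 1

On U_Z we set Z = 1. Each monomial c·X^i·Y^j·Z^k in F becomes c·x^i·y^j·1^k = c·x^i·y^j.
Substituting Z = 1: F(X, Y, 1) = -2*x**2 - x*y**2 + x*y - x - 2*y**3 - 2*y**2 + y + 1.
Note: deg(f) ≤ deg(F) = 3; strict inequality happens when F is divisible by Z (lost terms).


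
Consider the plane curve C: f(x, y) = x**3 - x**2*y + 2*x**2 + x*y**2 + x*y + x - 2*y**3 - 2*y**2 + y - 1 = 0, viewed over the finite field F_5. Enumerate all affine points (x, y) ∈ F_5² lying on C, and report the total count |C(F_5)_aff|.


Affine F_5-points: {(0, 3), (1, 2), (2, 3), (2, 4), (3, 2), (3, 4), (4, 3)}; count = 7.

For each of the 25 pairs (x, y) ∈ F_5², evaluate f(x, y) mod 5. Record the zeros.
  x = 0: [0↦4, 1↦1, 2↦2, 3↦0, 4↦3]  zeros at y ∈ {3}
  x = 1: [0↦3, 1↦1, 2↦0, 3↦3, 4↦3]  zeros at y ∈ {2}
  x = 2: [0↦2, 1↦4, 2↦4, 3↦0, 4↦0]  zeros at y ∈ {3, 4}
  x = 3: [0↦2, 1↦1, 2↦0, 3↦2, 4↦0]  zeros at y ∈ {2, 4}
  x = 4: [0↦4, 1↦3, 2↦4, 3↦0, 4↦4]  zeros at y ∈ {3}
Collecting zeros: affine points = {(0, 3), (1, 2), (2, 3), (2, 4), (3, 2), (3, 4), (4, 3)}.
Total count |C(F_5)_aff| = 7.


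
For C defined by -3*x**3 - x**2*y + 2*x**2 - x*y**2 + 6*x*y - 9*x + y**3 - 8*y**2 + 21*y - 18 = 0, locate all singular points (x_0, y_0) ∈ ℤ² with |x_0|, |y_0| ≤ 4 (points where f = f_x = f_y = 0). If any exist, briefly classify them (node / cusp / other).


Singular points: {(0, 3)}; classification: node.

Compute partial derivatives:
  f_x = -9*x**2 - 2*x*y + 4*x - y**2 + 6*y - 9.
  f_y = -x**2 - 2*x*y + 6*x + 3*y**2 - 16*y + 21.
Scan x_0 ∈ {−4, ..., 4}. For each x_0, f_y(x_0, y) is a polynomial in y; find its integer roots y ∈ {−4, ..., 4}, then test f_x and f at those candidates.
  x = -4: f_y(-4, y) = 3*y**2 - 8*y - 19; no integer root y with |y| ≤ 4.
  x = -3: f_y(-3, y) = 3*y**2 - 10*y - 6; no integer root y with |y| ≤ 4.
  x = -2: f_y(-2, y) = 3*y**2 - 12*y + 5; no integer root y with |y| ≤ 4.
  x = -1: f_y(-1, y) = 3*y**2 - 14*y + 14; no integer root y with |y| ≤ 4.
  x = 0: f_y(0, y) = 3*y**2 - 16*y + 21; vanishes at y ∈ {3}. (0, 3): f_x = 0, f = 0 — SINGULAR.
  x = 1: f_y(1, y) = 3*y**2 - 18*y + 26; no integer root y with |y| ≤ 4.
  x = 2: f_y(2, y) = 3*y**2 - 20*y + 29; no integer root y with |y| ≤ 4.
  x = 3: f_y(3, y) = 3*y**2 - 22*y + 30; no integer root y with |y| ≤ 4.
  x = 4: f_y(4, y) = 3*y**2 - 24*y + 29; no integer root y with |y| ≤ 4.
Only singular point on the grid: (0, 3).
Classify: substitute x = 0 + u, y = 3 + v and expand: f = -3*u**3 - u**2*v - u**2 - u*v**2 + v**3 + v**2.
No constant or linear terms (consistent with a singular point). Quadratic part: -u**2 + v**2. Cubic part: -3*u**3 - u**2*v - u*v**2 + v**3.
The quadratic part v**2 - u**2 = (v − u)(v + u) splits into two distinct linear factors, so there are two distinct tangent lines y − 3 = ±(x − 0) — this is a node (ordinary double point).
Classification: node.


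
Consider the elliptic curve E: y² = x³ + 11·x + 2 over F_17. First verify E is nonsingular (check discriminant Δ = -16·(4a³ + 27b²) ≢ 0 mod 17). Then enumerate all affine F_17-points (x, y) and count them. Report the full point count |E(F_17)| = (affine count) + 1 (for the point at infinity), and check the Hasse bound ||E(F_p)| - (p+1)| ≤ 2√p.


Affine points = {(0, 6), (0, 11), (2, 7), (2, 10), (4, 5), (4, 12), (11, 3), (11, 14), (12, 3), (12, 14), (13, 8), (13, 9)}; affine count = 12; |E(F_17)| = 13.

Discriminant check: Δ ∝ 4a³ + 27b² = 4·11³ + 27·2² = 4·1331 + 27·4 ≡ 9 (mod 17). Nonzero ⇒ E is nonsingular.
For each x ∈ F_17, compute rhs = x³ + 11·x + 2 mod 17, then count y ∈ F_17 with y² ≡ rhs.
  x = 0: rhs = 2, matching y values: 6, 11 (2 points).
  x = 1: rhs = 14, matching y values: none (0 points).
  x = 2: rhs = 15, matching y values: 7, 10 (2 points).
  x = 3: rhs = 11, matching y values: none (0 points).
  x = 4: rhs = 8, matching y values: 5, 12 (2 points).
  x = 5: rhs = 12, matching y values: none (0 points).
  x = 6: rhs = 12, matching y values: none (0 points).
  x = 7: rhs = 14, matching y values: none (0 points).
  x = 8: rhs = 7, matching y values: none (0 points).
  x = 9: rhs = 14, matching y values: none (0 points).
  x = 10: rhs = 7, matching y values: none (0 points).
  x = 11: rhs = 9, matching y values: 3, 14 (2 points).
  x = 12: rhs = 9, matching y values: 3, 14 (2 points).
  x = 13: rhs = 13, matching y values: 8, 9 (2 points).
  x = 14: rhs = 10, matching y values: none (0 points).
  x = 15: rhs = 6, matching y values: none (0 points).
  x = 16: rhs = 7, matching y values: none (0 points).
Total affine count: 12.
Full point count |E(F_17)| = 12 + 1 = 13.
Hasse bound: |13 − (17+1)| = |-5| = 5 ≤ 2√17 ≈ 8.2462 ✓.


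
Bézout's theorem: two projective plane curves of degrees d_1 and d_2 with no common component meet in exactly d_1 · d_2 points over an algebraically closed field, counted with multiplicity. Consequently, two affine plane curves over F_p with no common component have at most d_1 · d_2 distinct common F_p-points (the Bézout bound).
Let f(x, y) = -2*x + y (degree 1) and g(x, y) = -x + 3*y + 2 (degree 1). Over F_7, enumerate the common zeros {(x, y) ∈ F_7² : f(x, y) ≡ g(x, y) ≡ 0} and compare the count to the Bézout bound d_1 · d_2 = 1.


Common zeros: {(1, 2)}; count = 1; Bézout bound = 1.

deg(f) = 1, deg(g) = 1, so Bézout bound = 1.
Scan x ∈ F_7. For each x, list the y ∈ F_7 with f(x, y) ≡ 0 and those with g(x, y) ≡ 0 (mod 7); the common zeros in that column are the intersection.
  x = 0: f ≡ 0 at y ∈ {0}; g ≡ 0 at y ∈ {4}; common: ∅.
  x = 1: f ≡ 0 at y ∈ {2}; g ≡ 0 at y ∈ {2}; common: {2}.
  x = 2: f ≡ 0 at y ∈ {4}; g ≡ 0 at y ∈ {0}; common: ∅.
  x = 3: f ≡ 0 at y ∈ {6}; g ≡ 0 at y ∈ {5}; common: ∅.
  x = 4: f ≡ 0 at y ∈ {1}; g ≡ 0 at y ∈ {3}; common: ∅.
  x = 5: f ≡ 0 at y ∈ {3}; g ≡ 0 at y ∈ {1}; common: ∅.
  x = 6: f ≡ 0 at y ∈ {5}; g ≡ 0 at y ∈ {6}; common: ∅.
Collecting: common zeros = {(1, 2)}, so the count is 1.
Comparison with the Bézout bound: 1 ≤ 1 = deg(f)·deg(g), as expected for curves with no common component (the bound is attained).


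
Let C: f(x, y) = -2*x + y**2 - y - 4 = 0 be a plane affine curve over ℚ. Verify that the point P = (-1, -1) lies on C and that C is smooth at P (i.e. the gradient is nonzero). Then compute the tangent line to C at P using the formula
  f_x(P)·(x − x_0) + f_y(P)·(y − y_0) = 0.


Tangent line at P: -2*x - 3*y - 5 = 0.

Step 1: f(-1, -1) = 0, so P lies on C.
Step 2: partial derivatives
  f_x(x, y) = -2, f_y(x, y) = 2*y - 1.
  f_x(P) = -2, f_y(P) = -3 (gradient nonzero, so P is smooth).
Step 3: tangent line at P: -2·(x − -1) + -3·(y − -1) = 0.
Expanding: -2*x - 3*y - 5 = 0.


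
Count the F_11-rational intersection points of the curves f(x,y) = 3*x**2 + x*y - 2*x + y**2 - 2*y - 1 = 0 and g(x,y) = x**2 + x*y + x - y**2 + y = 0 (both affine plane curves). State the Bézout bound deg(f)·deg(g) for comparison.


Common zeros: {(3, 9)}; count = 1; Bézout bound = 4.

deg(f) = 2, deg(g) = 2, so Bézout bound = 4.
Scan x ∈ F_11. For each x, list the y ∈ F_11 with f(x, y) ≡ 0 and those with g(x, y) ≡ 0 (mod 11); the common zeros in that column are the intersection.
  x = 0: f ≡ 0 at y ∈ ∅; g ≡ 0 at y ∈ {0, 1}; common: ∅.
  x = 1: f ≡ 0 at y ∈ {0, 1}; g ≡ 0 at y ∈ {6, 7}; common: ∅.
  x = 2: f ≡ 0 at y ∈ {2, 9}; g ≡ 0 at y ∈ {7}; common: ∅.
  x = 3: f ≡ 0 at y ∈ {1, 9}; g ≡ 0 at y ∈ {6, 9}; common: {9}.
  x = 4: f ≡ 0 at y ∈ ∅; g ≡ 0 at y ∈ ∅; common: ∅.
  x = 5: f ≡ 0 at y ∈ ∅; g ≡ 0 at y ∈ ∅; common: ∅.
  x = 6: f ≡ 0 at y ∈ ∅; g ≡ 0 at y ∈ ∅; common: ∅.
  x = 7: f ≡ 0 at y ∈ {0, 6}; g ≡ 0 at y ∈ ∅; common: ∅.
  x = 8: f ≡ 0 at y ∈ ∅; g ≡ 0 at y ∈ ∅; common: ∅.
  x = 9: f ≡ 0 at y ∈ {2}; g ≡ 0 at y ∈ {1, 9}; common: ∅.
  x = 10: f ≡ 0 at y ∈ {6, 8}; g ≡ 0 at y ∈ {0}; common: ∅.
Collecting: common zeros = {(3, 9)}, so the count is 1.
Comparison with the Bézout bound: 1 ≤ 4 = deg(f)·deg(g), as expected for curves with no common component (the affine F_11-count falls short of the bound because intersections may lie at infinity, over extension fields, or carry multiplicity).


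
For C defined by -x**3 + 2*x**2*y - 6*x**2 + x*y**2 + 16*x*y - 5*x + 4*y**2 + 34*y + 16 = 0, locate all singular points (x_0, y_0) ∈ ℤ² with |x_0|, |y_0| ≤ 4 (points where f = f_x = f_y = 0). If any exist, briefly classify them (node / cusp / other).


Singular points: {(-3, -2)}; classification: node.

Compute partial derivatives:
  f_x = -3*x**2 + 4*x*y - 12*x + y**2 + 16*y - 5.
  f_y = 2*x**2 + 2*x*y + 16*x + 8*y + 34.
Scan x_0 ∈ {−4, ..., 4}. For each x_0, f_y(x_0, y) is a polynomial in y; find its integer roots y ∈ {−4, ..., 4}, then test f_x and f at those candidates.
  x = -4: f_y(-4, y) = 2; no integer root y with |y| ≤ 4.
  x = -3: f_y(-3, y) = 2*y + 4; vanishes at y ∈ {-2}. (-3, -2): f_x = 0, f = 0 — SINGULAR.
  x = -2: f_y(-2, y) = 4*y + 10; no integer root y with |y| ≤ 4.
  x = -1: f_y(-1, y) = 6*y + 20; no integer root y with |y| ≤ 4.
  x = 0: f_y(0, y) = 8*y + 34; no integer root y with |y| ≤ 4.
  x = 1: f_y(1, y) = 10*y + 52; no integer root y with |y| ≤ 4.
  x = 2: f_y(2, y) = 12*y + 74; no integer root y with |y| ≤ 4.
  x = 3: f_y(3, y) = 14*y + 100; no integer root y with |y| ≤ 4.
  x = 4: f_y(4, y) = 16*y + 130; no integer root y with |y| ≤ 4.
Only singular point on the grid: (-3, -2).
Classify: substitute x = -3 + u, y = -2 + v and expand: f = -u**3 + 2*u**2*v - u**2 + u*v**2 + v**2.
No constant or linear terms (consistent with a singular point). Quadratic part: -u**2 + v**2. Cubic part: -u**3 + 2*u**2*v + u*v**2.
The quadratic part v**2 - u**2 = (v − u)(v + u) splits into two distinct linear factors, so there are two distinct tangent lines y − -2 = ±(x − -3) — this is a node (ordinary double point).
Classification: node.


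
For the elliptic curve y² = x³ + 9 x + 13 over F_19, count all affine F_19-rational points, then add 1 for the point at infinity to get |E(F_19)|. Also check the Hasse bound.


Affine points = {(1, 2), (1, 17), (2, 1), (2, 18), (6, 6), (6, 13), (7, 1), (7, 18), (9, 5), (9, 14), (10, 1), (10, 18), (12, 5), (12, 14), (13, 3), (13, 16), (16, 4), (16, 15), (17, 5), (17, 14)}; affine count = 20; |E(F_19)| = 21.

Discriminant check: Δ ∝ 4a³ + 27b² = 4·9³ + 27·13² = 4·729 + 27·169 ≡ 12 (mod 19). Nonzero ⇒ E is nonsingular.
For each x ∈ F_19, compute rhs = x³ + 9·x + 13 mod 19, then count y ∈ F_19 with y² ≡ rhs.
  x = 0: rhs = 13, matching y values: none (0 points).
  x = 1: rhs = 4, matching y values: 2, 17 (2 points).
  x = 2: rhs = 1, matching y values: 1, 18 (2 points).
  x = 3: rhs = 10, matching y values: none (0 points).
  x = 4: rhs = 18, matching y values: none (0 points).
  x = 5: rhs = 12, matching y values: none (0 points).
  x = 6: rhs = 17, matching y values: 6, 13 (2 points).
  x = 7: rhs = 1, matching y values: 1, 18 (2 points).
  x = 8: rhs = 8, matching y values: none (0 points).
  x = 9: rhs = 6, matching y values: 5, 14 (2 points).
  x = 10: rhs = 1, matching y values: 1, 18 (2 points).
  x = 11: rhs = 18, matching y values: none (0 points).
  x = 12: rhs = 6, matching y values: 5, 14 (2 points).
  x = 13: rhs = 9, matching y values: 3, 16 (2 points).
  x = 14: rhs = 14, matching y values: none (0 points).
  x = 15: rhs = 8, matching y values: none (0 points).
  x = 16: rhs = 16, matching y values: 4, 15 (2 points).
  x = 17: rhs = 6, matching y values: 5, 14 (2 points).
  x = 18: rhs = 3, matching y values: none (0 points).
Total affine count: 20.
Full point count |E(F_19)| = 20 + 1 = 21.
Hasse bound: |21 − (19+1)| = |1| = 1 ≤ 2√19 ≈ 8.7178 ✓.


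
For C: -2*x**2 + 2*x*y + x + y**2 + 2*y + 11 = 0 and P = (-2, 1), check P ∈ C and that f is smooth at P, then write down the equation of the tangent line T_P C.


Tangent line at P: 11*x + 22 = 0.

Step 1: f(-2, 1) = 0, so P lies on C.
Step 2: partial derivatives
  f_x(x, y) = -4*x + 2*y + 1, f_y(x, y) = 2*x + 2*y + 2.
  f_x(P) = 11, f_y(P) = 0 (gradient nonzero, so P is smooth).
Step 3: tangent line at P: 11·(x − -2) + 0·(y − 1) = 0.
Expanding: 11*x + 22 = 0.


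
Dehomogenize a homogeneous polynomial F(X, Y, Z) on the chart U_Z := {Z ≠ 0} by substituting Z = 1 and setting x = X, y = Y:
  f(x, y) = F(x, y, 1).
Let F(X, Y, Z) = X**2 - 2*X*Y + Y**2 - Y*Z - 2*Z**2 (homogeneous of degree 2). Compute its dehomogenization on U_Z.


f(x, y) = x**2 - 2*x*y + y**2 - y - 2

On U_Z we set Z = 1. Each monomial c·X^i·Y^j·Z^k in F becomes c·x^i·y^j·1^k = c·x^i·y^j.
Substituting Z = 1: F(X, Y, 1) = x**2 - 2*x*y + y**2 - y - 2.
Note: deg(f) ≤ deg(F) = 2; strict inequality happens when F is divisible by Z (lost terms).


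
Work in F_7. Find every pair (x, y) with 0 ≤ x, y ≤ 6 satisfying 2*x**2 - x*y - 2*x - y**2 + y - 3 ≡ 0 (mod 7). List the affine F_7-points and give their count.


Affine F_7-points: {(1, 2), (1, 5), (4, 0), (4, 4), (6, 4), (6, 5)}; count = 6.

For each of the 49 pairs (x, y) ∈ F_7², evaluate f(x, y) mod 7. Record the zeros.
  x = 0: [0↦4, 1↦4, 2↦2, 3↦5, 4↦6, 5↦5, 6↦2]  zeros at y ∈ ∅
  x = 1: [0↦4, 1↦3, 2↦0, 3↦2, 4↦2, 5↦0, 6↦3]  zeros at y ∈ {2, 5}
  x = 2: [0↦1, 1↦6, 2↦2, 3↦3, 4↦2, 5↦6, 6↦1]  zeros at y ∈ ∅
  x = 3: [0↦2, 1↦6, 2↦1, 3↦1, 4↦6, 5↦2, 6↦3]  zeros at y ∈ ∅
  x = 4: [0↦0, 1↦3, 2↦4, 3↦3, 4↦0, 5↦2, 6↦2]  zeros at y ∈ {0, 4}
  x = 5: [0↦2, 1↦4, 2↦4, 3↦2, 4↦5, 5↦6, 6↦5]  zeros at y ∈ ∅
  x = 6: [0↦1, 1↦2, 2↦1, 3↦5, 4↦0, 5↦0, 6↦5]  zeros at y ∈ {4, 5}
Collecting zeros: affine points = {(1, 2), (1, 5), (4, 0), (4, 4), (6, 4), (6, 5)}.
Total count |C(F_7)_aff| = 6.


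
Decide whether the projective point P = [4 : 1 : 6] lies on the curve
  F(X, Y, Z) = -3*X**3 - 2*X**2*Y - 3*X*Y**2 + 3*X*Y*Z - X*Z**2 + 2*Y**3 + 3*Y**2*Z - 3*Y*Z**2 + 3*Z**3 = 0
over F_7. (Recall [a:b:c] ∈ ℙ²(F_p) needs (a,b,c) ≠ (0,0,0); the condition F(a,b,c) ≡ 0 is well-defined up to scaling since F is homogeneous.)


F(4,1,6) ≡ 0 (mod 7); P is on the curve.

Evaluate F(4, 1, 6) term-by-term (mod 7).
  -3*X**3 ↦ -3·64·1·1 = -192
  -2*X**2*Y ↦ -2·16·1·1 = -32
  -3*X*Y**2 ↦ -3·4·1·1 = -12
  3*X*Y*Z ↦ 3·4·1·6 = 72
  -X*Z**2 ↦ -1·4·1·36 = -144
  2*Y**3 ↦ 2·1·1·1 = 2
  3*Y**2*Z ↦ 3·1·1·6 = 18
  -3*Y*Z**2 ↦ -3·1·1·36 = -108
  3*Z**3 ↦ 3·1·1·216 = 648
Sum: F(4, 1, 6) = (-192) + (-32) + (-12) + (72) + (-144) + (2) + (18) + (-108) + (648) = 252.
Reducing mod 7: 252 ≡ 0 (mod 7).
Since F(a, b, c) ≡ 0 (mod 7), P lies on the curve.


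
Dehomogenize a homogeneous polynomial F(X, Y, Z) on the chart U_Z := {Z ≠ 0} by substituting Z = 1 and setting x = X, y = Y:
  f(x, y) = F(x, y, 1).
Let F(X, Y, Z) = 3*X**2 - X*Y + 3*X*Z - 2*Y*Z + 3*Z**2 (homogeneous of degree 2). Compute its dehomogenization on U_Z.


f(x, y) = 3*x**2 - x*y + 3*x - 2*y + 3

On U_Z we set Z = 1. Each monomial c·X^i·Y^j·Z^k in F becomes c·x^i·y^j·1^k = c·x^i·y^j.
Substituting Z = 1: F(X, Y, 1) = 3*x**2 - x*y + 3*x - 2*y + 3.
Note: deg(f) ≤ deg(F) = 2; strict inequality happens when F is divisible by Z (lost terms).


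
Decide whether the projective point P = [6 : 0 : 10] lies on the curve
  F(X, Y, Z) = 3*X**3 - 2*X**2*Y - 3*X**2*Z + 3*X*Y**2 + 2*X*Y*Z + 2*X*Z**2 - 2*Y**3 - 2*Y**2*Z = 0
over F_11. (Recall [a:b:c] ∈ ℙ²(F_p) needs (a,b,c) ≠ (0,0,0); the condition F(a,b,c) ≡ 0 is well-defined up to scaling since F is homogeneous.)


F(6,0,10) ≡ 9 (mod 11); P is NOT on the curve.

Evaluate F(6, 0, 10) term-by-term (mod 11).
  3*X**3 ↦ 3·216·1·1 = 648
  -2*X**2*Y ↦ -2·36·0·1 = 0
  -3*X**2*Z ↦ -3·36·1·10 = -1080
  3*X*Y**2 ↦ 3·6·0·1 = 0
  2*X*Y*Z ↦ 2·6·0·10 = 0
  2*X*Z**2 ↦ 2·6·1·100 = 1200
  -2*Y**3 ↦ -2·1·0·1 = 0
  -2*Y**2*Z ↦ -2·1·0·10 = 0
Sum: F(6, 0, 10) = (648) + (0) + (-1080) + (0) + (0) + (1200) + (0) + (0) = 768.
Reducing mod 11: 768 ≡ 9 (mod 11).
Since F(a, b, c) ≡ 9 ≠ 0 (mod 11), P does NOT lie on the curve.


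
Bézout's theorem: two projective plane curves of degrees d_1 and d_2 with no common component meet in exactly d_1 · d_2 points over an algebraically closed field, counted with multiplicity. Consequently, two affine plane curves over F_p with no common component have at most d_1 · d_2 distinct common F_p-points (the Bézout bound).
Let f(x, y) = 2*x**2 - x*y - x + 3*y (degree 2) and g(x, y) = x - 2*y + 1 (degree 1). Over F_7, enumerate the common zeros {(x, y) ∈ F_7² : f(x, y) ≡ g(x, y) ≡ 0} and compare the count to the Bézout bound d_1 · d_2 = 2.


Common zeros: ∅; count = 0; Bézout bound = 2.

deg(f) = 2, deg(g) = 1, so Bézout bound = 2.
Scan x ∈ F_7. For each x, list the y ∈ F_7 with f(x, y) ≡ 0 and those with g(x, y) ≡ 0 (mod 7); the common zeros in that column are the intersection.
  x = 0: f ≡ 0 at y ∈ {0}; g ≡ 0 at y ∈ {4}; common: ∅.
  x = 1: f ≡ 0 at y ∈ {3}; g ≡ 0 at y ∈ {1}; common: ∅.
  x = 2: f ≡ 0 at y ∈ {1}; g ≡ 0 at y ∈ {5}; common: ∅.
  x = 3: f ≡ 0 at y ∈ ∅; g ≡ 0 at y ∈ {2}; common: ∅.
  x = 4: f ≡ 0 at y ∈ {0}; g ≡ 0 at y ∈ {6}; common: ∅.
  x = 5: f ≡ 0 at y ∈ {5}; g ≡ 0 at y ∈ {3}; common: ∅.
  x = 6: f ≡ 0 at y ∈ {1}; g ≡ 0 at y ∈ {0}; common: ∅.
Collecting: common zeros = ∅, so the count is 0.
Comparison with the Bézout bound: 0 ≤ 2 = deg(f)·deg(g), as expected for curves with no common component (the affine F_7-count falls short of the bound because intersections may lie at infinity, over extension fields, or carry multiplicity).


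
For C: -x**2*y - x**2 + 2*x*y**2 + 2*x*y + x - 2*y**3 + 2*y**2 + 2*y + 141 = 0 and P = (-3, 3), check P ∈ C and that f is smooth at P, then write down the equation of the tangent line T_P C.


Tangent line at P: 49*x - 91*y + 420 = 0.

Step 1: f(-3, 3) = 0, so P lies on C.
Step 2: partial derivatives
  f_x(x, y) = -2*x*y - 2*x + 2*y**2 + 2*y + 1, f_y(x, y) = -x**2 + 4*x*y + 2*x - 6*y**2 + 4*y + 2.
  f_x(P) = 49, f_y(P) = -91 (gradient nonzero, so P is smooth).
Step 3: tangent line at P: 49·(x − -3) + -91·(y − 3) = 0.
Expanding: 49*x - 91*y + 420 = 0.


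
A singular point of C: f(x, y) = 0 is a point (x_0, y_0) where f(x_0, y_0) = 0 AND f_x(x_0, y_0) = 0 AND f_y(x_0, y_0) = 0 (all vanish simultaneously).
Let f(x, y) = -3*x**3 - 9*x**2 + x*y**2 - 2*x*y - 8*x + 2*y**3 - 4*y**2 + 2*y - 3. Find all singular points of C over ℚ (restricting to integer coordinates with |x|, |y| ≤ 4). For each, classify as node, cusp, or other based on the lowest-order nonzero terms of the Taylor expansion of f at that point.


Singular points: {(-1, 1)}; classification: cusp.

Compute partial derivatives:
  f_x = -9*x**2 - 18*x + y**2 - 2*y - 8.
  f_y = 2*x*y - 2*x + 6*y**2 - 8*y + 2.
Scan x_0 ∈ {−4, ..., 4}. For each x_0, f_y(x_0, y) is a polynomial in y; find its integer roots y ∈ {−4, ..., 4}, then test f_x and f at those candidates.
  x = -4: f_y(-4, y) = 6*y**2 - 16*y + 10; vanishes at y ∈ {1}. (-4, 1): f_x = -81 ≠ 0.
  x = -3: f_y(-3, y) = 6*y**2 - 14*y + 8; vanishes at y ∈ {1}. (-3, 1): f_x = -36 ≠ 0.
  x = -2: f_y(-2, y) = 6*y**2 - 12*y + 6; vanishes at y ∈ {1}. (-2, 1): f_x = -9 ≠ 0.
  x = -1: f_y(-1, y) = 6*y**2 - 10*y + 4; vanishes at y ∈ {1}. (-1, 1): f_x = 0, f = 0 — SINGULAR.
  x = 0: f_y(0, y) = 6*y**2 - 8*y + 2; vanishes at y ∈ {1}. (0, 1): f_x = -9 ≠ 0.
  x = 1: f_y(1, y) = 6*y**2 - 6*y; vanishes at y ∈ {0, 1}. (1, 0): f_x = -35 ≠ 0; (1, 1): f_x = -36 ≠ 0.
  x = 2: f_y(2, y) = 6*y**2 - 4*y - 2; vanishes at y ∈ {1}. (2, 1): f_x = -81 ≠ 0.
  x = 3: f_y(3, y) = 6*y**2 - 2*y - 4; vanishes at y ∈ {1}. (3, 1): f_x = -144 ≠ 0.
  x = 4: f_y(4, y) = 6*y**2 - 6; vanishes at y ∈ {-1, 1}. (4, -1): f_x = -221 ≠ 0; (4, 1): f_x = -225 ≠ 0.
Only singular point on the grid: (-1, 1).
Classify: substitute x = -1 + u, y = 1 + v and expand: f = -3*u**3 + u*v**2 + 2*v**3 + v**2.
No constant or linear terms (consistent with a singular point). Quadratic part: v**2. Cubic part: -3*u**3 + u*v**2 + 2*v**3.
The quadratic part v**2 is a perfect square, so there is a single (double) tangent line v = 0, i.e. y = 1. Restricting the cubic part to that line (v = 0) leaves -3*u**3 ≠ 0, so f is not divisible by v and the branch is v² ≈ 3*u**3 to lowest order — this is a cusp.
Classification: cusp.


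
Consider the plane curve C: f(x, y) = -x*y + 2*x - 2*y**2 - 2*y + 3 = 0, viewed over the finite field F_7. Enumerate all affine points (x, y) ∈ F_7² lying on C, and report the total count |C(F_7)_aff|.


Affine F_7-points: {(0, 3), (1, 1), (2, 0), (2, 5), (6, 4), (6, 6)}; count = 6.

For each of the 49 pairs (x, y) ∈ F_7², evaluate f(x, y) mod 7. Record the zeros.
  x = 0: [0↦3, 1↦6, 2↦5, 3↦0, 4↦5, 5↦6, 6↦3]  zeros at y ∈ {3}
  x = 1: [0↦5, 1↦0, 2↦5, 3↦6, 4↦3, 5↦3, 6↦6]  zeros at y ∈ {1}
  x = 2: [0↦0, 1↦1, 2↦5, 3↦5, 4↦1, 5↦0, 6↦2]  zeros at y ∈ {0, 5}
  x = 3: [0↦2, 1↦2, 2↦5, 3↦4, 4↦6, 5↦4, 6↦5]  zeros at y ∈ ∅
  x = 4: [0↦4, 1↦3, 2↦5, 3↦3, 4↦4, 5↦1, 6↦1]  zeros at y ∈ ∅
  x = 5: [0↦6, 1↦4, 2↦5, 3↦2, 4↦2, 5↦5, 6↦4]  zeros at y ∈ ∅
  x = 6: [0↦1, 1↦5, 2↦5, 3↦1, 4↦0, 5↦2, 6↦0]  zeros at y ∈ {4, 6}
Collecting zeros: affine points = {(0, 3), (1, 1), (2, 0), (2, 5), (6, 4), (6, 6)}.
Total count |C(F_7)_aff| = 6.


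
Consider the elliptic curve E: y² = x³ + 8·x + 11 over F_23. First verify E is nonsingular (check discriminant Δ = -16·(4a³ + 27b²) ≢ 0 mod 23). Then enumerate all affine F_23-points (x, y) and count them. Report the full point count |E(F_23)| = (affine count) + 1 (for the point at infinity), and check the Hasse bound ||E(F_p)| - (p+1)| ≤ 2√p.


Affine points = {(2, 9), (2, 14), (3, 4), (3, 19), (8, 9), (8, 14), (11, 2), (11, 21), (12, 8), (12, 15), (13, 9), (13, 14), (16, 7), (16, 16), (17, 0), (20, 11), (20, 12), (22, 5), (22, 18)}; affine count = 19; |E(F_23)| = 20.

Discriminant check: Δ ∝ 4a³ + 27b² = 4·8³ + 27·11² = 4·512 + 27·121 ≡ 2 (mod 23). Nonzero ⇒ E is nonsingular.
For each x ∈ F_23, compute rhs = x³ + 8·x + 11 mod 23, then count y ∈ F_23 with y² ≡ rhs.
  x = 0: rhs = 11, matching y values: none (0 points).
  x = 1: rhs = 20, matching y values: none (0 points).
  x = 2: rhs = 12, matching y values: 9, 14 (2 points).
  x = 3: rhs = 16, matching y values: 4, 19 (2 points).
  x = 4: rhs = 15, matching y values: none (0 points).
  x = 5: rhs = 15, matching y values: none (0 points).
  x = 6: rhs = 22, matching y values: none (0 points).
  x = 7: rhs = 19, matching y values: none (0 points).
  x = 8: rhs = 12, matching y values: 9, 14 (2 points).
  x = 9: rhs = 7, matching y values: none (0 points).
  x = 10: rhs = 10, matching y values: none (0 points).
  x = 11: rhs = 4, matching y values: 2, 21 (2 points).
  x = 12: rhs = 18, matching y values: 8, 15 (2 points).
  x = 13: rhs = 12, matching y values: 9, 14 (2 points).
  x = 14: rhs = 15, matching y values: none (0 points).
  x = 15: rhs = 10, matching y values: none (0 points).
  x = 16: rhs = 3, matching y values: 7, 16 (2 points).
  x = 17: rhs = 0, matching y values: 0 (1 points).
  x = 18: rhs = 7, matching y values: none (0 points).
  x = 19: rhs = 7, matching y values: none (0 points).
  x = 20: rhs = 6, matching y values: 11, 12 (2 points).
  x = 21: rhs = 10, matching y values: none (0 points).
  x = 22: rhs = 2, matching y values: 5, 18 (2 points).
Total affine count: 19.
Full point count |E(F_23)| = 19 + 1 = 20.
Hasse bound: |20 − (23+1)| = |-4| = 4 ≤ 2√23 ≈ 9.5917 ✓.


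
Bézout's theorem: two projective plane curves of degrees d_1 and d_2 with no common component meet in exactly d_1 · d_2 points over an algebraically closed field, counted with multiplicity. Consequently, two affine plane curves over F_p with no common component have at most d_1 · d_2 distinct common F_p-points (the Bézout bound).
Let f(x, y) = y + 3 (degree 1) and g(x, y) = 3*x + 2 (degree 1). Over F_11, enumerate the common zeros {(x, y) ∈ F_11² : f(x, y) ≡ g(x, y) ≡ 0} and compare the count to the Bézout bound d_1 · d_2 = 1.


Common zeros: {(3, 8)}; count = 1; Bézout bound = 1.

deg(f) = 1, deg(g) = 1, so Bézout bound = 1.
Scan x ∈ F_11. For each x, list the y ∈ F_11 with f(x, y) ≡ 0 and those with g(x, y) ≡ 0 (mod 11); the common zeros in that column are the intersection.
  x = 0: f ≡ 0 at y ∈ {8}; g ≡ 0 at y ∈ ∅; common: ∅.
  x = 1: f ≡ 0 at y ∈ {8}; g ≡ 0 at y ∈ ∅; common: ∅.
  x = 2: f ≡ 0 at y ∈ {8}; g ≡ 0 at y ∈ ∅; common: ∅.
  x = 3: f ≡ 0 at y ∈ {8}; g ≡ 0 at y ∈ {0, 1, 2, 3, 4, 5, 6, 7, 8, 9, 10}; common: {8}.
  x = 4: f ≡ 0 at y ∈ {8}; g ≡ 0 at y ∈ ∅; common: ∅.
  x = 5: f ≡ 0 at y ∈ {8}; g ≡ 0 at y ∈ ∅; common: ∅.
  x = 6: f ≡ 0 at y ∈ {8}; g ≡ 0 at y ∈ ∅; common: ∅.
  x = 7: f ≡ 0 at y ∈ {8}; g ≡ 0 at y ∈ ∅; common: ∅.
  x = 8: f ≡ 0 at y ∈ {8}; g ≡ 0 at y ∈ ∅; common: ∅.
  x = 9: f ≡ 0 at y ∈ {8}; g ≡ 0 at y ∈ ∅; common: ∅.
  x = 10: f ≡ 0 at y ∈ {8}; g ≡ 0 at y ∈ ∅; common: ∅.
Collecting: common zeros = {(3, 8)}, so the count is 1.
Comparison with the Bézout bound: 1 ≤ 1 = deg(f)·deg(g), as expected for curves with no common component (the bound is attained).
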